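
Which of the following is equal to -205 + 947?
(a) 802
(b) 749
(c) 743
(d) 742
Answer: d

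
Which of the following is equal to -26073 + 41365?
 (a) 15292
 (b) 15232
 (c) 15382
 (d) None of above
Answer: a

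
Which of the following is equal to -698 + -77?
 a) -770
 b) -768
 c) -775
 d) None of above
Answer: c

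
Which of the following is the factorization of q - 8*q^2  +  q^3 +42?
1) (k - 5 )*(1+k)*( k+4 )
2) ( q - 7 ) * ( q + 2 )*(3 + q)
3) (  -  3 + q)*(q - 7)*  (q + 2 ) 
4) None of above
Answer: 3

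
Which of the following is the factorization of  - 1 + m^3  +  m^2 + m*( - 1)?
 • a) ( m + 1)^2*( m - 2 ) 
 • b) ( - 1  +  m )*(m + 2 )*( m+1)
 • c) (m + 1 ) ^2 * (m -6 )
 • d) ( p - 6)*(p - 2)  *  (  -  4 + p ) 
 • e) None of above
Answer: e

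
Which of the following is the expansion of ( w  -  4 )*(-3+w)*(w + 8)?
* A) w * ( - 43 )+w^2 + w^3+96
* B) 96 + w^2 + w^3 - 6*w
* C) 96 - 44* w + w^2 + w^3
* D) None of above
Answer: C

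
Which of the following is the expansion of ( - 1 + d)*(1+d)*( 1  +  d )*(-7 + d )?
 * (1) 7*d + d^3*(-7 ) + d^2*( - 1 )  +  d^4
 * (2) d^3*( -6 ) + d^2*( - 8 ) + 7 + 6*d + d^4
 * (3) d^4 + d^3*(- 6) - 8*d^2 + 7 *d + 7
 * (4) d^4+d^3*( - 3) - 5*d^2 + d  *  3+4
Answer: 2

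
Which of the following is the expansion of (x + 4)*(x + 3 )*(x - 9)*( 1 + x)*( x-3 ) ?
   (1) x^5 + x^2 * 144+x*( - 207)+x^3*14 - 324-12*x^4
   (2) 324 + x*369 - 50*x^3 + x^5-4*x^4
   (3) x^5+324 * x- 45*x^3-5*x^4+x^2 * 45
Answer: 2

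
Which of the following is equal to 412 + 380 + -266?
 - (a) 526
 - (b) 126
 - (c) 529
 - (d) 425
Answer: a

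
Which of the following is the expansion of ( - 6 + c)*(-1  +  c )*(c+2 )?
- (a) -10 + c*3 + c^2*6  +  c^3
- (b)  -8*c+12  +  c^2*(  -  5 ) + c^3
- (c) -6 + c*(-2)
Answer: b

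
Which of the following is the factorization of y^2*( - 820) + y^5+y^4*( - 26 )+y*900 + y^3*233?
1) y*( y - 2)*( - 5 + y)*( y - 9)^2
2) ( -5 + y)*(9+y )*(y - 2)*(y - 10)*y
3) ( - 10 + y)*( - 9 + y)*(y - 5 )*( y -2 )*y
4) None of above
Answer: 3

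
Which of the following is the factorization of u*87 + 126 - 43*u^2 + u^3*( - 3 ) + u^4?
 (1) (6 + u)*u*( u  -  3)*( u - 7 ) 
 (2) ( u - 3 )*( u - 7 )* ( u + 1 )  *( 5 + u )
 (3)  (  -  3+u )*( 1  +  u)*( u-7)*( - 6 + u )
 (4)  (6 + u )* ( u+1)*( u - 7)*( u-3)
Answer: 4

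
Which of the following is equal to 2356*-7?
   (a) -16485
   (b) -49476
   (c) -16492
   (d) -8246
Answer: c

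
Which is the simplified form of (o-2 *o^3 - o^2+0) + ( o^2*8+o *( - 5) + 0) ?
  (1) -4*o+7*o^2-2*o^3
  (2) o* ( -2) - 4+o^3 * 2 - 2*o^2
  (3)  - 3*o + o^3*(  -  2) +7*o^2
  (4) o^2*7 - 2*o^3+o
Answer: 1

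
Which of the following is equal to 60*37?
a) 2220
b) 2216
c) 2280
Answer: a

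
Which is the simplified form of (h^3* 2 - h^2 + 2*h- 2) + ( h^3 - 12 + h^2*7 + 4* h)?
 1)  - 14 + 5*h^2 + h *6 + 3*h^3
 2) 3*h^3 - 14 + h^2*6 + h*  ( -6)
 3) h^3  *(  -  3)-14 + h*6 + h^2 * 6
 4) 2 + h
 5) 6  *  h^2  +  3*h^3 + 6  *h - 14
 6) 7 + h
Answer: 5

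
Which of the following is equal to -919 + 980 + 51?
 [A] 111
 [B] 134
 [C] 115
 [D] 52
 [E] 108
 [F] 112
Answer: F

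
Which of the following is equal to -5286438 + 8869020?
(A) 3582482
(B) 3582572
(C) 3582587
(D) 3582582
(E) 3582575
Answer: D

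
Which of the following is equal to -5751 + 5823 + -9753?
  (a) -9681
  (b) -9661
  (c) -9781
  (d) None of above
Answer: a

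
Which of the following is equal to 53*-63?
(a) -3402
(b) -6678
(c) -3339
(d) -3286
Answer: c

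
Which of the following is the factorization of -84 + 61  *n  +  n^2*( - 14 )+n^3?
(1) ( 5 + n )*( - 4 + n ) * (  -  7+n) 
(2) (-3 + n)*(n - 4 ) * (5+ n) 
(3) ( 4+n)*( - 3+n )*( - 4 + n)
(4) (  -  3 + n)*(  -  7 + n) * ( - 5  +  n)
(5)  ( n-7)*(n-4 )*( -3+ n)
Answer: 5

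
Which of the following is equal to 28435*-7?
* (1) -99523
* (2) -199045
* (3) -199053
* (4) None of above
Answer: 2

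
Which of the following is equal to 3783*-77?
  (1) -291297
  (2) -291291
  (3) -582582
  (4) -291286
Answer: 2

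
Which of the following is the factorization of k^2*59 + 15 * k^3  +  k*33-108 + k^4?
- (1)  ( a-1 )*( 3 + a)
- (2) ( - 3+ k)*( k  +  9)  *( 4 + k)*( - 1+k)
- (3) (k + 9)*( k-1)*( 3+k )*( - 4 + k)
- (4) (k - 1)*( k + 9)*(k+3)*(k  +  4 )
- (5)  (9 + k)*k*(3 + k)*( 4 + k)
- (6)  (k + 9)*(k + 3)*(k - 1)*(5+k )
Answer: 4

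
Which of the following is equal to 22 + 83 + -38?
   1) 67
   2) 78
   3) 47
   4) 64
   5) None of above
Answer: 1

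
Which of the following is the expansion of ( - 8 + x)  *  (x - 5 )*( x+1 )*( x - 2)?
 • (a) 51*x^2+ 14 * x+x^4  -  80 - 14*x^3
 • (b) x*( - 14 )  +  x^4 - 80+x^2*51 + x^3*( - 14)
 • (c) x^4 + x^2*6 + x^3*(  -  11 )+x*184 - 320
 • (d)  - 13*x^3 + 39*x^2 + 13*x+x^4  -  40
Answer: b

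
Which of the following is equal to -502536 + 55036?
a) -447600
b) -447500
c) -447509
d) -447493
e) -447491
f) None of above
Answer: b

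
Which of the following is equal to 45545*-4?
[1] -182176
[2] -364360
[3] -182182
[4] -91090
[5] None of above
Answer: 5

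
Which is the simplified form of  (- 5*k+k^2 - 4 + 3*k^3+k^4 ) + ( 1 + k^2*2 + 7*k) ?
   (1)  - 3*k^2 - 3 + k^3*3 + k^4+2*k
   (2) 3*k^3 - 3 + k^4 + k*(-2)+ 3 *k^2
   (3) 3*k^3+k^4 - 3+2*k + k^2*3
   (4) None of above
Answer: 3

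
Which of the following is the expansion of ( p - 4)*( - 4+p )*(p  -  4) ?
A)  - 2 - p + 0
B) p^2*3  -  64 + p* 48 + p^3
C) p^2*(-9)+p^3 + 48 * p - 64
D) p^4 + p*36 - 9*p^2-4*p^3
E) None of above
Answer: E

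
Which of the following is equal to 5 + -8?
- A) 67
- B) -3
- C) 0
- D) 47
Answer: B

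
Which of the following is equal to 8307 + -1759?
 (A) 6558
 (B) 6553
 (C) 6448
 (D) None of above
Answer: D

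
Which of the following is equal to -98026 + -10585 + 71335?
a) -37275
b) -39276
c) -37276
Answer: c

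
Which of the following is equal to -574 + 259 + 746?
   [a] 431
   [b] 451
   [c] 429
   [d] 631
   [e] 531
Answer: a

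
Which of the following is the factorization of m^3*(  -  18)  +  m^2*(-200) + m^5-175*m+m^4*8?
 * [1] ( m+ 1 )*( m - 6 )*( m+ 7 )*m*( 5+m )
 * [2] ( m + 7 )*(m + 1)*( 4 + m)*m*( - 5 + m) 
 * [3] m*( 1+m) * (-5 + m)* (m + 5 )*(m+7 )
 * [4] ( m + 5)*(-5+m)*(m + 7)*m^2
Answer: 3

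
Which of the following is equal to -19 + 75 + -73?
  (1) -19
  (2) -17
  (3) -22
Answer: 2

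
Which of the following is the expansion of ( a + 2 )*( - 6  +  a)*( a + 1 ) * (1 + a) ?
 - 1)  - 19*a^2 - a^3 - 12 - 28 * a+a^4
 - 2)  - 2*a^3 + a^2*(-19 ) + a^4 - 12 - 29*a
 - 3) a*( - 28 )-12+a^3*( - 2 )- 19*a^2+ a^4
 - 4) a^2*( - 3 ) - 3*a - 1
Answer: 3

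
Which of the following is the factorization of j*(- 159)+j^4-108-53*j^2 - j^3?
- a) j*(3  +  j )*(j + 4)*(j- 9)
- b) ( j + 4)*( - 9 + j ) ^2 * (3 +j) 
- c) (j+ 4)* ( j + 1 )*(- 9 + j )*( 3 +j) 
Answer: c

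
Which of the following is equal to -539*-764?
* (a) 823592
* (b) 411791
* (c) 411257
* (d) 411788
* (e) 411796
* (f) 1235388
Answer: e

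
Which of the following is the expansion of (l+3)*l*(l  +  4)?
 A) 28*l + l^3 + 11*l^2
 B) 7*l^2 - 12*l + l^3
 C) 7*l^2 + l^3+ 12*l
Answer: C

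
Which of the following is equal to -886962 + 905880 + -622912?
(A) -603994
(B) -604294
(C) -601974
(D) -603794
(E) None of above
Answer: A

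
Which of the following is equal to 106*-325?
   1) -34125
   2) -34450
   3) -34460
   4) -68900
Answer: 2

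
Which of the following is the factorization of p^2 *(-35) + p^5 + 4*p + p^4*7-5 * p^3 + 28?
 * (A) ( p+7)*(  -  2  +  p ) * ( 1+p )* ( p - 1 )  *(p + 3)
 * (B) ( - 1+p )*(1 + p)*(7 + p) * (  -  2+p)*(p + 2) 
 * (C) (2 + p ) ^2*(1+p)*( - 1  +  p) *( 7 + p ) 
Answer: B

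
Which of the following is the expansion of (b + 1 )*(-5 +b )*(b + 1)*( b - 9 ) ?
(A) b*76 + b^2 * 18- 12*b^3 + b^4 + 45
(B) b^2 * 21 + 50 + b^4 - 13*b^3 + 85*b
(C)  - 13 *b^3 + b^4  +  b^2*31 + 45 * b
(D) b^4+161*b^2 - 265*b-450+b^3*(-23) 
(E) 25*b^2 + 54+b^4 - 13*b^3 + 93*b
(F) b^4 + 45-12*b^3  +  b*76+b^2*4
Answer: A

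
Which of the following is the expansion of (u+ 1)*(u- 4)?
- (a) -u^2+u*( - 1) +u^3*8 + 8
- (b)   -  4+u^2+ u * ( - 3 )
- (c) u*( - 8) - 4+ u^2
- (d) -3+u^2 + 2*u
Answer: b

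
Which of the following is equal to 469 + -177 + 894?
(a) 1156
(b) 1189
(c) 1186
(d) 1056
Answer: c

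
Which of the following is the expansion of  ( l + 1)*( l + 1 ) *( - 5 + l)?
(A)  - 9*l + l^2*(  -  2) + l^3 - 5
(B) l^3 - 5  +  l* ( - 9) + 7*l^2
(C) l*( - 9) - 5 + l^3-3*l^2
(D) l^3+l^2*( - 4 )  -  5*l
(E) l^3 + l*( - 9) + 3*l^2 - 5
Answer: C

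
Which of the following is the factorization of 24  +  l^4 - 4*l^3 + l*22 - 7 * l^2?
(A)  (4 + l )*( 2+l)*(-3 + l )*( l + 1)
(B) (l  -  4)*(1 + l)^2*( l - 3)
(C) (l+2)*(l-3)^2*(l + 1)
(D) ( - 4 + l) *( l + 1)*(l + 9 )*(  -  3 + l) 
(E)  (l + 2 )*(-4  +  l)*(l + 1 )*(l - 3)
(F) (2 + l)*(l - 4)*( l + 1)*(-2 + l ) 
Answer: E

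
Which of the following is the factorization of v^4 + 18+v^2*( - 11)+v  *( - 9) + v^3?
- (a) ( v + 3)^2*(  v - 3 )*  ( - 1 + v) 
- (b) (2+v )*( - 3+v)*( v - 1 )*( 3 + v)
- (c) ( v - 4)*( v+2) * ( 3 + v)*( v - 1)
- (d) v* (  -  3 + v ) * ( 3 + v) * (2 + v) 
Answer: b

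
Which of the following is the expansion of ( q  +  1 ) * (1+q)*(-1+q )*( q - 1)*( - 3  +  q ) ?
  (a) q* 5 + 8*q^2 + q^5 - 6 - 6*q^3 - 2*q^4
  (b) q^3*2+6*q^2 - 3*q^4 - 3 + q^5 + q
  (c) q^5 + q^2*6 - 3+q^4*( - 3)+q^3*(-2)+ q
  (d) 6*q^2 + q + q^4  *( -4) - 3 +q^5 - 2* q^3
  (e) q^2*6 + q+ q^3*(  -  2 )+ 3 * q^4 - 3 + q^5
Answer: c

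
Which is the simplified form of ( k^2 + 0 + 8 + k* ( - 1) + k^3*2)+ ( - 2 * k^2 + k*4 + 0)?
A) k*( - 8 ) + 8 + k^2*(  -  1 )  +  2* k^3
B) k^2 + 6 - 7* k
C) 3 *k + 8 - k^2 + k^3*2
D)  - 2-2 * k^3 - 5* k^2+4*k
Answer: C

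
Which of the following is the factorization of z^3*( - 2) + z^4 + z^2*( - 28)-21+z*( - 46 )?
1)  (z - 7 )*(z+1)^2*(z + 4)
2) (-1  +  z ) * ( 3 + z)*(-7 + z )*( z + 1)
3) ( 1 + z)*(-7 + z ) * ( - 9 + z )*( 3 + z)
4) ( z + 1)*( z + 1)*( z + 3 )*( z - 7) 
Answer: 4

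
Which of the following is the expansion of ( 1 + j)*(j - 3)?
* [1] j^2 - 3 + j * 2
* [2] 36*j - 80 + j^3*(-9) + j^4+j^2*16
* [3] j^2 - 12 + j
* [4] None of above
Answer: 4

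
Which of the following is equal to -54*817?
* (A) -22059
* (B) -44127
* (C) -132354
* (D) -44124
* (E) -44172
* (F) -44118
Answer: F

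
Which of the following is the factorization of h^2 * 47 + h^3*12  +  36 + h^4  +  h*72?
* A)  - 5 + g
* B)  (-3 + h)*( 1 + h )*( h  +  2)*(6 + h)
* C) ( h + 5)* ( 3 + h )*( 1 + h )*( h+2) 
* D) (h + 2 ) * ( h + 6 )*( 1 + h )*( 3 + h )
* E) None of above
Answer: D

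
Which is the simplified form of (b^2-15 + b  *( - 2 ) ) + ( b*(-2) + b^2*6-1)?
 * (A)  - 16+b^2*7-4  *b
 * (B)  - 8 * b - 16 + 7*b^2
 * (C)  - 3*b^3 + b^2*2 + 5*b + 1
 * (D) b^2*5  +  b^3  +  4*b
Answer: A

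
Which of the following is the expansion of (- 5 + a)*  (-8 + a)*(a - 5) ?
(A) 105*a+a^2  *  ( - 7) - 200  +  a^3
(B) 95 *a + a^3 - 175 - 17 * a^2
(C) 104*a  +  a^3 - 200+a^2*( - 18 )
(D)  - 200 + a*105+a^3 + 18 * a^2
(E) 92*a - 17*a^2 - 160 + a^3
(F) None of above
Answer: F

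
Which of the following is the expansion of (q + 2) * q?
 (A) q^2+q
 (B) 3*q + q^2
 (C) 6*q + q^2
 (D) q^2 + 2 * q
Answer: D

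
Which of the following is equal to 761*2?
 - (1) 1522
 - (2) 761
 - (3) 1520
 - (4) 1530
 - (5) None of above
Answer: 1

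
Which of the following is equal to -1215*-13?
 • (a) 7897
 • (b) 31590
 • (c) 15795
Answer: c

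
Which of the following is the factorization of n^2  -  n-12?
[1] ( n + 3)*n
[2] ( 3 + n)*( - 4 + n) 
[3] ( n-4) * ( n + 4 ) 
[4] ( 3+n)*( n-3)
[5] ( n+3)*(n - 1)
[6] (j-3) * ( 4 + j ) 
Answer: 2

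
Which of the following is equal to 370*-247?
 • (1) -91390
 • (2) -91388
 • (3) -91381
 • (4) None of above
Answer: 1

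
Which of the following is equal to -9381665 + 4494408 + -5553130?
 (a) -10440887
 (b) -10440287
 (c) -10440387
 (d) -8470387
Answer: c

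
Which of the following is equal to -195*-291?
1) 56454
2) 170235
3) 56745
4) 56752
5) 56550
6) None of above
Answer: 3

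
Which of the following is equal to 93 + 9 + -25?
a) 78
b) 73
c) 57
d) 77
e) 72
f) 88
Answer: d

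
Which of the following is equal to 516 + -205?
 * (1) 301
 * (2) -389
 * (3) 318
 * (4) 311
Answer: 4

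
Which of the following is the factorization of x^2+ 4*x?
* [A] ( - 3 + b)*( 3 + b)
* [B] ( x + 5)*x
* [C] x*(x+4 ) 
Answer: C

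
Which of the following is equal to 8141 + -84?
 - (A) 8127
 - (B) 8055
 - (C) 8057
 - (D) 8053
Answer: C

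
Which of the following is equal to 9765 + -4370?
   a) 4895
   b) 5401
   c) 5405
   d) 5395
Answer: d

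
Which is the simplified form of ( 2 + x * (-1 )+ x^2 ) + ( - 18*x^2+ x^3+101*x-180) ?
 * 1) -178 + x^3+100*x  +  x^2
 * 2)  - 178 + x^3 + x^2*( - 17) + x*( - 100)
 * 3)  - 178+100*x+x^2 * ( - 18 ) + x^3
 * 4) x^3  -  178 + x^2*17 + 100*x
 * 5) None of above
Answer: 5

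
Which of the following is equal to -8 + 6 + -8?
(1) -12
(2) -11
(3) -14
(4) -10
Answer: 4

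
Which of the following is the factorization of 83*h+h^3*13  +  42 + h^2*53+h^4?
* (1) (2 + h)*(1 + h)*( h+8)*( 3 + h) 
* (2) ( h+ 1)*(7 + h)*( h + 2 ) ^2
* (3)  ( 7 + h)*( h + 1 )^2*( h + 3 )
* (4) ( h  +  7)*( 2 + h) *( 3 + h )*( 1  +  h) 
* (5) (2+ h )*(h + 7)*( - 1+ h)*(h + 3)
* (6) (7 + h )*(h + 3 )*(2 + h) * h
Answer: 4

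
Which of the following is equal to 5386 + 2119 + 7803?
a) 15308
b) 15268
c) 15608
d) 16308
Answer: a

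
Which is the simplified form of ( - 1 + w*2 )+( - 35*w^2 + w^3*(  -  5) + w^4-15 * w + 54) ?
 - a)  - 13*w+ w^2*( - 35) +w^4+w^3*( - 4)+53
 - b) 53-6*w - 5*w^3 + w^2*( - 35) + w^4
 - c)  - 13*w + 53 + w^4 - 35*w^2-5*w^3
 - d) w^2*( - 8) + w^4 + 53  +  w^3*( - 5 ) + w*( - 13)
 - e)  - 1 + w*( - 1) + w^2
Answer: c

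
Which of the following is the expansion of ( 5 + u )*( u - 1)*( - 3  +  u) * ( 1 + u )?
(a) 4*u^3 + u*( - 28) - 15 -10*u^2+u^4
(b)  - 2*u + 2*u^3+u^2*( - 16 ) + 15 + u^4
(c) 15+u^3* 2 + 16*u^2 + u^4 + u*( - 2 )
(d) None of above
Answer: b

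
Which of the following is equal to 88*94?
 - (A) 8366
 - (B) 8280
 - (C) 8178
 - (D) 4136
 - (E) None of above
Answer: E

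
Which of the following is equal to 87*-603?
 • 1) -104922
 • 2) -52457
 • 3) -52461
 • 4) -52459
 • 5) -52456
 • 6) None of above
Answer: 3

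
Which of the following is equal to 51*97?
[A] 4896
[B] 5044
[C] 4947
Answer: C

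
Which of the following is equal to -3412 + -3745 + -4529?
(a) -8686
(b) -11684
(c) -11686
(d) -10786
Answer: c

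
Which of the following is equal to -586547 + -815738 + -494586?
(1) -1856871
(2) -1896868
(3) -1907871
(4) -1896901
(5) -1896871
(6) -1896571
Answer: 5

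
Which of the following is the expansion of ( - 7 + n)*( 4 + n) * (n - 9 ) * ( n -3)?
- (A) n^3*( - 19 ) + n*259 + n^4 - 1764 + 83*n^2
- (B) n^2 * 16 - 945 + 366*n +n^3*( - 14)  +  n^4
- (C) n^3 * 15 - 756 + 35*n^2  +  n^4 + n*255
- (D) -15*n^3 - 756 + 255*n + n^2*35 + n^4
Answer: D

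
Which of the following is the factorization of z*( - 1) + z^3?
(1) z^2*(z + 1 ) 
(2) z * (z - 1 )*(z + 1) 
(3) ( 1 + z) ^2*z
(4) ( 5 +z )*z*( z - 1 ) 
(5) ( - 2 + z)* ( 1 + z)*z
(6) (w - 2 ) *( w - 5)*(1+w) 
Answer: 2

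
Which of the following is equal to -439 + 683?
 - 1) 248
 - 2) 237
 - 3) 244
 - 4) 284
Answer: 3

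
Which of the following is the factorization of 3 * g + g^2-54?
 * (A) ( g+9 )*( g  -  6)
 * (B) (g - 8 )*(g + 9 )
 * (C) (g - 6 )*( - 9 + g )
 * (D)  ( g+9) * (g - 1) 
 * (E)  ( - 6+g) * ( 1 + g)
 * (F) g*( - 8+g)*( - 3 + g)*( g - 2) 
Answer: A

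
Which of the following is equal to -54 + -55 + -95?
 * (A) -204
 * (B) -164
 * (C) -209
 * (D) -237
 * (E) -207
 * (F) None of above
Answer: A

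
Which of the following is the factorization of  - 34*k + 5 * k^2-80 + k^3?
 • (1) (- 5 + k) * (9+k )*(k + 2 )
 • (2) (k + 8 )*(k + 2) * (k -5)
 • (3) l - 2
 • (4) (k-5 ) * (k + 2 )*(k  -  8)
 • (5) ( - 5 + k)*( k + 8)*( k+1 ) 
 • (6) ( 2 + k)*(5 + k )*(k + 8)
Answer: 2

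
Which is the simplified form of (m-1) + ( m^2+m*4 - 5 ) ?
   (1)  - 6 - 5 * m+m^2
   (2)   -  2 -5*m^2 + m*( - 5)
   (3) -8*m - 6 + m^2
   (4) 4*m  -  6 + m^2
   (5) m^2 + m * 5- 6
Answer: 5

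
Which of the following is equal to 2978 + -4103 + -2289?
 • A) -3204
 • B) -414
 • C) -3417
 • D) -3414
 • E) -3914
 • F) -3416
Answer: D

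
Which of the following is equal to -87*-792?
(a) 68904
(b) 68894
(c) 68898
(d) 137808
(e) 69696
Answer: a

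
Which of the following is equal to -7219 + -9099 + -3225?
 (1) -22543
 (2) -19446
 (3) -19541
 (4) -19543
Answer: 4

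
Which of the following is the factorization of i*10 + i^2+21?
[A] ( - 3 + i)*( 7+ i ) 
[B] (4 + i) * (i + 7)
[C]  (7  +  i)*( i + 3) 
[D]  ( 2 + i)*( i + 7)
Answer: C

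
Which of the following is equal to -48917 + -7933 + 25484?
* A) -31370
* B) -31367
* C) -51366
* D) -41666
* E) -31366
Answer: E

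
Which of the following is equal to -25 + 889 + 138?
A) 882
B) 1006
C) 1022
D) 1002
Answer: D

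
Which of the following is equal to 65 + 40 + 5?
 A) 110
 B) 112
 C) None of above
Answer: A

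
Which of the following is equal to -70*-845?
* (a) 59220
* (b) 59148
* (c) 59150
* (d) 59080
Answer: c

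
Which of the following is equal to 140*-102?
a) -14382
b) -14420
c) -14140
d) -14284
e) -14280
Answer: e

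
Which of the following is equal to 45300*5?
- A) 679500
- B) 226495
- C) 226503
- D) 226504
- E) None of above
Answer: E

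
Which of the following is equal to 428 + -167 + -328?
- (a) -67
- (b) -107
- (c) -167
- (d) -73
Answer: a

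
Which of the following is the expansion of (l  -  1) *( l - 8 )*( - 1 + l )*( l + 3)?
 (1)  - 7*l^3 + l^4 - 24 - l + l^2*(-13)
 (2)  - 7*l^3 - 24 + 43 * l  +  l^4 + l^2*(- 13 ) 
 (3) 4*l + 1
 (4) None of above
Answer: 2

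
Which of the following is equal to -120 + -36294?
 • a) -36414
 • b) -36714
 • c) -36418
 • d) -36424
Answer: a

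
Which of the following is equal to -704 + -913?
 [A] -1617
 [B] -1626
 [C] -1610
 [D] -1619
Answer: A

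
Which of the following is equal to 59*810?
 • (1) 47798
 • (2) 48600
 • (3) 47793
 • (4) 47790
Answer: 4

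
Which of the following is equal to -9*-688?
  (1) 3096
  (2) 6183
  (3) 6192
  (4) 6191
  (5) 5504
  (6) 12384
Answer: 3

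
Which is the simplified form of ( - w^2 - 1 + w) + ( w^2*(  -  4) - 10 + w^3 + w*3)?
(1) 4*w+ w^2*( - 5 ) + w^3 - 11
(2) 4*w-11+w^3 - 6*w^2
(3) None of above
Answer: 1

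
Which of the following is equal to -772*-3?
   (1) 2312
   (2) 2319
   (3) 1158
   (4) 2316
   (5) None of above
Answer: 4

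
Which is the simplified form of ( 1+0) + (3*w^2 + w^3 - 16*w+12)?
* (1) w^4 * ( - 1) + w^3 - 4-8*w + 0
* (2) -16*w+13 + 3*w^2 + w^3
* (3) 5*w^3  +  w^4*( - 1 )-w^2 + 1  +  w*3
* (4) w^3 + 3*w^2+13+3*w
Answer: 2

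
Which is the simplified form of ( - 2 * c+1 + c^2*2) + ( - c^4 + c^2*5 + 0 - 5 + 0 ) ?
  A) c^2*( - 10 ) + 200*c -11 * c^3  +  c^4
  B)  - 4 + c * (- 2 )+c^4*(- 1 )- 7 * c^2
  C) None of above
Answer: C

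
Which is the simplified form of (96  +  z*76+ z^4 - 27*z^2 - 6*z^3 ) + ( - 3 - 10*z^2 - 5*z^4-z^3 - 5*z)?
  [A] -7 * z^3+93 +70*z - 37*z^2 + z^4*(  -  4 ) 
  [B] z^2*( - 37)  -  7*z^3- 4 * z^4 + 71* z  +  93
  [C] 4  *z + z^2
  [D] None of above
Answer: B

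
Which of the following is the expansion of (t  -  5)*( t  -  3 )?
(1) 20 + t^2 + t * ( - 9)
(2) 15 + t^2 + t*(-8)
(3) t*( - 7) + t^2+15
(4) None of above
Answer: 2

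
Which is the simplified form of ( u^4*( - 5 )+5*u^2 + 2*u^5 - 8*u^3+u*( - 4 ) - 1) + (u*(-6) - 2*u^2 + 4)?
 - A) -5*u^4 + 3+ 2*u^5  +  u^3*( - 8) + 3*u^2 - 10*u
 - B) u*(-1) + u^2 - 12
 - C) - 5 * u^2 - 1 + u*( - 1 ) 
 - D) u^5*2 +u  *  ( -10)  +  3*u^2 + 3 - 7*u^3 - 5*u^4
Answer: A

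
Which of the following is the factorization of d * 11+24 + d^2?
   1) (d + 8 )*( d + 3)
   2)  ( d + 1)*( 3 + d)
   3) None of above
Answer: 1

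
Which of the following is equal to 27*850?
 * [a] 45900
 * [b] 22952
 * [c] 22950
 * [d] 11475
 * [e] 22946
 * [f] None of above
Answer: c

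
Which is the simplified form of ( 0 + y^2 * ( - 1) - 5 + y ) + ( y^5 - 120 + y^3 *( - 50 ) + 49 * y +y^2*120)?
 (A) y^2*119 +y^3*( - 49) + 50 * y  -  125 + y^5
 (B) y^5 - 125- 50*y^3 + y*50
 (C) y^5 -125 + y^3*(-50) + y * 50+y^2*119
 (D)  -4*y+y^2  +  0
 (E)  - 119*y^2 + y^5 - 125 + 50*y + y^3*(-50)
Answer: C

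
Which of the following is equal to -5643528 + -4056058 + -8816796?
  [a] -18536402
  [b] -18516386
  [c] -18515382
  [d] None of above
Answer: d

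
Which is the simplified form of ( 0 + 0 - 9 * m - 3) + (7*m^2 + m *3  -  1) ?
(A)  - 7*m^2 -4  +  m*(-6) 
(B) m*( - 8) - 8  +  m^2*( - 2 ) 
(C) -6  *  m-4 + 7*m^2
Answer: C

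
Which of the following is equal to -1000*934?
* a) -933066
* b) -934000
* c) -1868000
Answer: b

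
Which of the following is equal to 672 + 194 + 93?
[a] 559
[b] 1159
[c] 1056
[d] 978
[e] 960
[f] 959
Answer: f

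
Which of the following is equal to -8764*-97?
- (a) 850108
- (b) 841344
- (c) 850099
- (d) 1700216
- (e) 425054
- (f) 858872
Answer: a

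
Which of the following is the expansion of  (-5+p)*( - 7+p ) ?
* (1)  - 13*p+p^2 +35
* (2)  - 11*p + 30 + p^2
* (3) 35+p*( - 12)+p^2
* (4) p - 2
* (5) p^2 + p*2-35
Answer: 3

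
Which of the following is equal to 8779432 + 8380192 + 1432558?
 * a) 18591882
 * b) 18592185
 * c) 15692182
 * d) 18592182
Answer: d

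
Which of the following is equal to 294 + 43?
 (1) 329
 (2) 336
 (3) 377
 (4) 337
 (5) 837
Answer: 4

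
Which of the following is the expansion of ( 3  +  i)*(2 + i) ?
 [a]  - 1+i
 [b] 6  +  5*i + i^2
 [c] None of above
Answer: b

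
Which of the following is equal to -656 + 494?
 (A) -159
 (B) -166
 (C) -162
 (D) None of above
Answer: C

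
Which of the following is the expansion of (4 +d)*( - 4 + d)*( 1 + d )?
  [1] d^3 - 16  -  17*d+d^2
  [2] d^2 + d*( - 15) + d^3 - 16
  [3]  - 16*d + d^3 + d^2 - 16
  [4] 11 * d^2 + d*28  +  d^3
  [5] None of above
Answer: 3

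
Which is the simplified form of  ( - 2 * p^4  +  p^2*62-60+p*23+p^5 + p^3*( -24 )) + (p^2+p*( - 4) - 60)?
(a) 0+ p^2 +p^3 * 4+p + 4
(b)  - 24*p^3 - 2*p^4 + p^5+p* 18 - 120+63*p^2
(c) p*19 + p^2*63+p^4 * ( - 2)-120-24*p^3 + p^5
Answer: c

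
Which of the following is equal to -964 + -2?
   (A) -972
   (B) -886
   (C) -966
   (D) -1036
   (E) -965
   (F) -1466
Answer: C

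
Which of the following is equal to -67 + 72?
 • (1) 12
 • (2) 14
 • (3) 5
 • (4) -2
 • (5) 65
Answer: 3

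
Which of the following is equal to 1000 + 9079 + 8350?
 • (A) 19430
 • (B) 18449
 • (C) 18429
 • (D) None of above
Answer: C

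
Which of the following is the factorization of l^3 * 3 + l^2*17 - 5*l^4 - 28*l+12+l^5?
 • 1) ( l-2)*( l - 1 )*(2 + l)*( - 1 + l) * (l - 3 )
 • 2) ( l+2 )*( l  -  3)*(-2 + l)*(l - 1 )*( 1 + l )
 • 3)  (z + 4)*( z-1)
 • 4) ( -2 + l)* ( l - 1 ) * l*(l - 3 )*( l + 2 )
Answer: 1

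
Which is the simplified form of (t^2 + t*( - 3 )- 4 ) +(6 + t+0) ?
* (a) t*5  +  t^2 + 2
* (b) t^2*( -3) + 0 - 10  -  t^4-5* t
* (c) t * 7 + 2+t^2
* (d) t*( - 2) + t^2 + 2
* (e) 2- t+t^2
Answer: d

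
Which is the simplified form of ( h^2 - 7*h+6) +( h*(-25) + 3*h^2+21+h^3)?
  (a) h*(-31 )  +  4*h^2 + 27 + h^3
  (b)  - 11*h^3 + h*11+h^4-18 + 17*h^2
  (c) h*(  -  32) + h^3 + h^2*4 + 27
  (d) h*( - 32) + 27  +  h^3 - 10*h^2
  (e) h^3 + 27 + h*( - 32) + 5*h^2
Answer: c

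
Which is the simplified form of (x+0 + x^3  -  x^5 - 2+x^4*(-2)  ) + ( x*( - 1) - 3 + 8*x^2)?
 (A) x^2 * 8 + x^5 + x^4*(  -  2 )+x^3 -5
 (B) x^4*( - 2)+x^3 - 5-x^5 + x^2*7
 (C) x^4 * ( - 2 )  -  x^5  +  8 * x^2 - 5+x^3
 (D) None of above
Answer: C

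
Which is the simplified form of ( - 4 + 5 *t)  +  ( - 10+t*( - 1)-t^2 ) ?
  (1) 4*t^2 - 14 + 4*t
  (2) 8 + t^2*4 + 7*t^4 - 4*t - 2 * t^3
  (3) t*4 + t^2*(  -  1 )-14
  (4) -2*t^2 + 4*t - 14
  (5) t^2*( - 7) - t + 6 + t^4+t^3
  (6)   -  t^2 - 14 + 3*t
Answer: 3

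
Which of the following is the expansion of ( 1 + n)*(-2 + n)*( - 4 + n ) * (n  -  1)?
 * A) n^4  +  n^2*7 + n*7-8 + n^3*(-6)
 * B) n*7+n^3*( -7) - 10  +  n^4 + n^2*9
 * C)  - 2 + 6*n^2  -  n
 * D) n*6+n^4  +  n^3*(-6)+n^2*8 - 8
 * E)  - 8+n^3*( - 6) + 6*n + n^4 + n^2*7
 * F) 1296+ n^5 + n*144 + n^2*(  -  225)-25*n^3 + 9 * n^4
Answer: E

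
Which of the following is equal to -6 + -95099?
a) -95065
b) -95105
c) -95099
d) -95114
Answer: b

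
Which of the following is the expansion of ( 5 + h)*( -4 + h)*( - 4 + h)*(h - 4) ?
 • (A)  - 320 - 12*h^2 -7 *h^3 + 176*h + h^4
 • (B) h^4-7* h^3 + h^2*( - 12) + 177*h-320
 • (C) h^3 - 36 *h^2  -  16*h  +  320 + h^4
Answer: A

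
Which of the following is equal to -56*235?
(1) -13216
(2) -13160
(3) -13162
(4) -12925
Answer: 2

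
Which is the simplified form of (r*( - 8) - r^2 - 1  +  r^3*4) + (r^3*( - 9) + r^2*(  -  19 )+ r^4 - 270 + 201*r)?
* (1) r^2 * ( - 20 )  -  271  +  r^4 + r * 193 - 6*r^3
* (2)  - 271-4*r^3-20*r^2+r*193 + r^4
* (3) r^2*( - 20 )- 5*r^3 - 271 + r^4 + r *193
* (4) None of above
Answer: 3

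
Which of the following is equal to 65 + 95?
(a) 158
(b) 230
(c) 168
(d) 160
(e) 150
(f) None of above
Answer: d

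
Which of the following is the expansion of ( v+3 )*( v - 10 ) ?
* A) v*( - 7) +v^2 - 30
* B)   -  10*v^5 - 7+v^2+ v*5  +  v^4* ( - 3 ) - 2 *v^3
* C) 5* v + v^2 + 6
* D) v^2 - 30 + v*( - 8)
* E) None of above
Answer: A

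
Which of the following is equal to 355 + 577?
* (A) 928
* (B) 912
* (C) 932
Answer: C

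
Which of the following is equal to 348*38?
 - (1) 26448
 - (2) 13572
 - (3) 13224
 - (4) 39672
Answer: 3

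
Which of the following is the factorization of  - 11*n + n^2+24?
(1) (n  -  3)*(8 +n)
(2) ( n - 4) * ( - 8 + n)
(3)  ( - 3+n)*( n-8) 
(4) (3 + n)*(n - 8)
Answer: 3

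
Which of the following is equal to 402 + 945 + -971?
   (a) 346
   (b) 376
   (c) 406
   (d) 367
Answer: b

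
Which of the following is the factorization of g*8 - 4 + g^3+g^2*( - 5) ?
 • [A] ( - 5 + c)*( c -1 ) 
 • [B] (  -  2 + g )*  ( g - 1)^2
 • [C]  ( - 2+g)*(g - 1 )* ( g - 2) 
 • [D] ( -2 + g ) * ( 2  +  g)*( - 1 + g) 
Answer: C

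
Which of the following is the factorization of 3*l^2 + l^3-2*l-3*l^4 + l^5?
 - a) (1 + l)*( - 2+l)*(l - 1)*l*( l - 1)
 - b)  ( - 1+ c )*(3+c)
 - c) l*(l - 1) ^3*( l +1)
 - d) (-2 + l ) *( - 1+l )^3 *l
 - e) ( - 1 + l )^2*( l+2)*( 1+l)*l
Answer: a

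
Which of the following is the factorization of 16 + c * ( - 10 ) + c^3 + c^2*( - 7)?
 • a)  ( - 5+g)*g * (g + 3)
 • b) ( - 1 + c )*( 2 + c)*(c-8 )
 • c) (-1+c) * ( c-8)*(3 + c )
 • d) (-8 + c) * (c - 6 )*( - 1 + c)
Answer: b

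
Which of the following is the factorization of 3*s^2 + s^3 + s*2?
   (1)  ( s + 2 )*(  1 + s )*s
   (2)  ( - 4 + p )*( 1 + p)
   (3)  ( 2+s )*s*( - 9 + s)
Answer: 1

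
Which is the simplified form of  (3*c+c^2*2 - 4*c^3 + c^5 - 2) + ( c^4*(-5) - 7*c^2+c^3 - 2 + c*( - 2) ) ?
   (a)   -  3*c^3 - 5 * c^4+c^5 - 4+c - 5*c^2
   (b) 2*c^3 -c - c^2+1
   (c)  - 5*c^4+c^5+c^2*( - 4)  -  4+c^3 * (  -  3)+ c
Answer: a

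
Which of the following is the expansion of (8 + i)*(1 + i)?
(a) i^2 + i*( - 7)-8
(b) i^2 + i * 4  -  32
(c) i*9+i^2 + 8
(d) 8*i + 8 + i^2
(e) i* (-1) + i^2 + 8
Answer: c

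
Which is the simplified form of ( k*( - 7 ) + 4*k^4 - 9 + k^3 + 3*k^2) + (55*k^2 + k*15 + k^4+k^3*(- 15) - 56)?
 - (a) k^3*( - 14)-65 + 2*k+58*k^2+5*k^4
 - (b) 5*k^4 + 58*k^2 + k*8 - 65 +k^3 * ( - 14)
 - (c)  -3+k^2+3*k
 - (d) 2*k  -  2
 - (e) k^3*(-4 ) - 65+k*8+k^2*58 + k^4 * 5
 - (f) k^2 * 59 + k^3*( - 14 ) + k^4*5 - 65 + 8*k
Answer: b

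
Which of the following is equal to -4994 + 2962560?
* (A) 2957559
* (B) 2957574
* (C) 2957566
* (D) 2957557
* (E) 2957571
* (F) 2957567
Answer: C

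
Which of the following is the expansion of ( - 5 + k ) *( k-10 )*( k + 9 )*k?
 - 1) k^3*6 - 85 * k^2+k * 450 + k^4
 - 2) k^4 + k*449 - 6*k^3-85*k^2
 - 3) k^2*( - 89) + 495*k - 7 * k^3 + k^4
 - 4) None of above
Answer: 4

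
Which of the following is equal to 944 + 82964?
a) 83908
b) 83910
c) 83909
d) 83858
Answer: a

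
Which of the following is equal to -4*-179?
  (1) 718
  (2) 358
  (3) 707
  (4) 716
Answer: 4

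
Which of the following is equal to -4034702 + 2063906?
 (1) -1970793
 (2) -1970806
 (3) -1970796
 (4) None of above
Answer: 3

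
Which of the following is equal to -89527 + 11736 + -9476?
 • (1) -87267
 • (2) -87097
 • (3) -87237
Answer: 1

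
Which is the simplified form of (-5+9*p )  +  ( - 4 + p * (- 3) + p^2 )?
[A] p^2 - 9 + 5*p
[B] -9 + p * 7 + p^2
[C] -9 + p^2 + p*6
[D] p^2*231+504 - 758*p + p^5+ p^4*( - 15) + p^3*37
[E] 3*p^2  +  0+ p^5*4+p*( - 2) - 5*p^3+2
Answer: C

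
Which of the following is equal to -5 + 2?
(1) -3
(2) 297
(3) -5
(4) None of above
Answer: 1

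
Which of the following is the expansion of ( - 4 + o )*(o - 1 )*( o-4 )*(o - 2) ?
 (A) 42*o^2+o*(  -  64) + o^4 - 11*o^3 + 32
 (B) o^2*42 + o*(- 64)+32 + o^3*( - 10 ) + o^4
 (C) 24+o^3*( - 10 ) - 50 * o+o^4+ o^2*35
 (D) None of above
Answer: A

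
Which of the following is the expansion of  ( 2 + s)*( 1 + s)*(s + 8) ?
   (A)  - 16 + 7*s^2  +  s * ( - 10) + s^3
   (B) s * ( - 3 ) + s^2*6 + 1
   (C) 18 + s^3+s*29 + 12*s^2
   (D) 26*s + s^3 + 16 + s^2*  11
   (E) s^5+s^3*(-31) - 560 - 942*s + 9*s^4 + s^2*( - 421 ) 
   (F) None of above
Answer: D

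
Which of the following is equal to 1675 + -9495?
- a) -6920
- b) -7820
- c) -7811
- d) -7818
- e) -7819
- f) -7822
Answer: b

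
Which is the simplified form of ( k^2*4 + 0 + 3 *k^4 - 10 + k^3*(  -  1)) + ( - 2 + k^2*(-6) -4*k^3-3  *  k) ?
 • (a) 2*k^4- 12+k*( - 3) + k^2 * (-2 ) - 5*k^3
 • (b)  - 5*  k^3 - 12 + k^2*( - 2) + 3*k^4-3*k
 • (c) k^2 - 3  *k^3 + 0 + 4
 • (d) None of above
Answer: b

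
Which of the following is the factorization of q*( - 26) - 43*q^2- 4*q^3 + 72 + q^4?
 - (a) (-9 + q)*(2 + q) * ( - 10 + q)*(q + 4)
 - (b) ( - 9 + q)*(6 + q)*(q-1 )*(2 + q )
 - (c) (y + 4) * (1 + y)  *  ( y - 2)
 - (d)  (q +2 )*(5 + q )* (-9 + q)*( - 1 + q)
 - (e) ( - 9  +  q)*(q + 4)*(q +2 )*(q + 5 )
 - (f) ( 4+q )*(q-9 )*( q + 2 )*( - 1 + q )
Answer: f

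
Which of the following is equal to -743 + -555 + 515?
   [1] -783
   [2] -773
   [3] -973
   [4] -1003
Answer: 1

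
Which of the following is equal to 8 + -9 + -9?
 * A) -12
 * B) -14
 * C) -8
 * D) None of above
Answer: D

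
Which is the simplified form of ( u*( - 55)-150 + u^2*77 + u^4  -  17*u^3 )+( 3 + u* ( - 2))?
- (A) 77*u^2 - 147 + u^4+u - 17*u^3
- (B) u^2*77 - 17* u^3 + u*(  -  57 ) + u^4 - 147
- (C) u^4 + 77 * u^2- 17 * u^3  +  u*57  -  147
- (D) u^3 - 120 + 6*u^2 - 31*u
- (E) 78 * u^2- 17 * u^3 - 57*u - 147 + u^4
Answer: B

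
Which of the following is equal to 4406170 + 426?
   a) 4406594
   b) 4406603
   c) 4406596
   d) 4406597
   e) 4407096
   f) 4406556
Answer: c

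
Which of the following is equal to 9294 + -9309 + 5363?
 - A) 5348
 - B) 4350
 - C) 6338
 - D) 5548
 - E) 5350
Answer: A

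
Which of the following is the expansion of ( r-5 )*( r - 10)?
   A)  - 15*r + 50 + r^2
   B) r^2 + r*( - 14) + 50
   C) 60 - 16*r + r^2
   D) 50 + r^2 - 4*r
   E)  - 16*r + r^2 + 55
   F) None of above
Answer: A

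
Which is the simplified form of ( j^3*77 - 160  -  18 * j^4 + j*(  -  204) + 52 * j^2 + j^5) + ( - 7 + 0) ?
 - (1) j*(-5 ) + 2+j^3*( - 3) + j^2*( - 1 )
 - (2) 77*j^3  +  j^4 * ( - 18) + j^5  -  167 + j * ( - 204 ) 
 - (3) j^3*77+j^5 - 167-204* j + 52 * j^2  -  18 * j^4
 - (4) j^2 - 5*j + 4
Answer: 3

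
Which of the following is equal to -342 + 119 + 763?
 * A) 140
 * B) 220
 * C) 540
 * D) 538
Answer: C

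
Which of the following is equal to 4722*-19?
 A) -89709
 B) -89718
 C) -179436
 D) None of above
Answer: B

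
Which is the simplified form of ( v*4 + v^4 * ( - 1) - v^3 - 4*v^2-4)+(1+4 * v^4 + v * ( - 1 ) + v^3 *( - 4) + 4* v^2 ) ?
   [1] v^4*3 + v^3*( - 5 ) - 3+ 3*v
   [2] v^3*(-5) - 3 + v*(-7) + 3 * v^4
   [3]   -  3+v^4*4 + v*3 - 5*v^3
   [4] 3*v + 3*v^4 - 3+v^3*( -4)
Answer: 1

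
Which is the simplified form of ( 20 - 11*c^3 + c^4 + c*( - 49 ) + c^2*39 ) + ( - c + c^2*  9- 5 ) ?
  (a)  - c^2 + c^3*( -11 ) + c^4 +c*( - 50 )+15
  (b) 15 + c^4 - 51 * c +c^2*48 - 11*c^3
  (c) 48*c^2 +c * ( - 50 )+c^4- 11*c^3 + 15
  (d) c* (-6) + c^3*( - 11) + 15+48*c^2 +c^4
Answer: c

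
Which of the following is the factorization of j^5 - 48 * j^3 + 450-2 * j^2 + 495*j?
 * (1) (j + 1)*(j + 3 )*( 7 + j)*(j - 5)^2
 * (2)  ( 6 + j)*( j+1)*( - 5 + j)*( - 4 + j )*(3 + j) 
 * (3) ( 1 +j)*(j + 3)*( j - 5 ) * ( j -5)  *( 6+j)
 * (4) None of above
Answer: 3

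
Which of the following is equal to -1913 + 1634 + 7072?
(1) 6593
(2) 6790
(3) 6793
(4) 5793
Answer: 3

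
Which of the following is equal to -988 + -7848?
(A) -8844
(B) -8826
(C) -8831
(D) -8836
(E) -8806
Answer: D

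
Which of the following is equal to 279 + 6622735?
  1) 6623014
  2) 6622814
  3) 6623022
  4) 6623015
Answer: 1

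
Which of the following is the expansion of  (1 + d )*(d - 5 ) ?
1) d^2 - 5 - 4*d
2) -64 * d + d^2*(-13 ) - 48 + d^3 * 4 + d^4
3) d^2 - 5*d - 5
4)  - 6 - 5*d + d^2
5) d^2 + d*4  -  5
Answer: 1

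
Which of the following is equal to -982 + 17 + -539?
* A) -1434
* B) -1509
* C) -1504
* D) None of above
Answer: C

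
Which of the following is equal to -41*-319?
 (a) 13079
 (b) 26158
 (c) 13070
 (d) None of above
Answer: a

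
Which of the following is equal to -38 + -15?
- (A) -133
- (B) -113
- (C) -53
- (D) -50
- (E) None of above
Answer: C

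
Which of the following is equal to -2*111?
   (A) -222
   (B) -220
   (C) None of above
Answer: A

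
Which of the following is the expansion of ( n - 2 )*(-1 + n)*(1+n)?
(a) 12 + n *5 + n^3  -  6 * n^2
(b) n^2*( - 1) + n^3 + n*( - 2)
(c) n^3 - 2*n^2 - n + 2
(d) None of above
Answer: c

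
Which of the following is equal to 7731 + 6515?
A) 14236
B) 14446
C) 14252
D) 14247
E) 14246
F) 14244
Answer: E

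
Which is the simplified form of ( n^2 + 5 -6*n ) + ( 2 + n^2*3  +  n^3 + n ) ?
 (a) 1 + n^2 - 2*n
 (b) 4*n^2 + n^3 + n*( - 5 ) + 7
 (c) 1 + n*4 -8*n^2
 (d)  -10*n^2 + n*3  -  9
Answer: b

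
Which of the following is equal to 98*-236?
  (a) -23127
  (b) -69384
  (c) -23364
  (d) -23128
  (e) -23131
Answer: d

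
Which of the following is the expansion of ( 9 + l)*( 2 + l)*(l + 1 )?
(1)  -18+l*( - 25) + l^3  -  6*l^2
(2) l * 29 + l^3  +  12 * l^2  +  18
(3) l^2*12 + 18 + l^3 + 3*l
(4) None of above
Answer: 2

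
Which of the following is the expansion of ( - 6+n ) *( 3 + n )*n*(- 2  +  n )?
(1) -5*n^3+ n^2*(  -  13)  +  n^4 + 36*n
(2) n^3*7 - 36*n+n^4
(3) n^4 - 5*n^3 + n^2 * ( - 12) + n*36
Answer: 3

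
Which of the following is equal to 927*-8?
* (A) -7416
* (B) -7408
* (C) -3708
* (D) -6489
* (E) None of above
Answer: A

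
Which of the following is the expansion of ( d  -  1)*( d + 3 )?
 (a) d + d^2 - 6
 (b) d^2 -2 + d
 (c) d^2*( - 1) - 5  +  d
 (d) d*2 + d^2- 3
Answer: d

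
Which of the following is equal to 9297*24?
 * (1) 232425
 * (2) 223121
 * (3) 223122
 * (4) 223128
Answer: 4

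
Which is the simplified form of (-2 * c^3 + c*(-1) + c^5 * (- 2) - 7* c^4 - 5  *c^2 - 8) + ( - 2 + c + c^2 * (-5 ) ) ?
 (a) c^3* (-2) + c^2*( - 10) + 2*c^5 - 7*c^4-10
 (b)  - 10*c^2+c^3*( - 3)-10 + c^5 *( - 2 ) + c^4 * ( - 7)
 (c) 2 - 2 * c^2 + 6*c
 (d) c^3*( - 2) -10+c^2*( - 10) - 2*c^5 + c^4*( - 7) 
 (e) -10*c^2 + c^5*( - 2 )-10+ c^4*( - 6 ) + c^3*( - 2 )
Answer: d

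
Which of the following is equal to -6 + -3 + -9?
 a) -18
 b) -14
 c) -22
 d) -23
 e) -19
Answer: a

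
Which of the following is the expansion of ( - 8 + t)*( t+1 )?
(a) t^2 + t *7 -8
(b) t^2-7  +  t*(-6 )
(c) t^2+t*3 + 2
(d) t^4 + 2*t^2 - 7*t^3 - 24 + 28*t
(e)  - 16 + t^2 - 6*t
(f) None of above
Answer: f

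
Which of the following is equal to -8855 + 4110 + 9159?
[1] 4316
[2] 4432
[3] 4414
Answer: 3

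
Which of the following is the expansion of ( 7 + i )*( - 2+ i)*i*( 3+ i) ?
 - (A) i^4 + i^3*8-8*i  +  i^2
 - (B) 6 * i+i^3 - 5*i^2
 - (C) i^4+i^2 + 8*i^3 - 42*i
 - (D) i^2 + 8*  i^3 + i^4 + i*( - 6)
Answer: C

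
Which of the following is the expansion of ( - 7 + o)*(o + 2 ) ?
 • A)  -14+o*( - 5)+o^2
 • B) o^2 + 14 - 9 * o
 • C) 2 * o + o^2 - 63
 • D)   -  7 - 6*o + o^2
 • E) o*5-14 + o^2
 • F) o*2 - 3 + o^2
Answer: A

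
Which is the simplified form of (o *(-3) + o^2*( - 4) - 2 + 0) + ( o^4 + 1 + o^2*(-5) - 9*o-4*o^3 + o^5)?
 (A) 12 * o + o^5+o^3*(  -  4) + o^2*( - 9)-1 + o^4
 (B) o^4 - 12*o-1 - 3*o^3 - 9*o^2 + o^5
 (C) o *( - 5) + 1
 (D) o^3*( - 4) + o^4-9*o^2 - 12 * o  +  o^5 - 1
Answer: D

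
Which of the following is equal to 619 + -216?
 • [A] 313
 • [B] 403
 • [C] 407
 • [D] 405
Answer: B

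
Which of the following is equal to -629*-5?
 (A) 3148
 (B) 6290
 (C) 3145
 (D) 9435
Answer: C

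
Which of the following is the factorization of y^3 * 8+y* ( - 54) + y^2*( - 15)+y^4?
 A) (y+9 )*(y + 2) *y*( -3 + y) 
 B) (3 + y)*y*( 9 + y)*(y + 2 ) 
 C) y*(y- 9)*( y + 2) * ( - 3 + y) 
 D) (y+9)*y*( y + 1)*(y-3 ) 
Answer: A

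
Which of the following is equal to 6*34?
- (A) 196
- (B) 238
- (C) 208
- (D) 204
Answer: D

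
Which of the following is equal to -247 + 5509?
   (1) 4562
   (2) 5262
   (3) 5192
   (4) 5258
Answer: 2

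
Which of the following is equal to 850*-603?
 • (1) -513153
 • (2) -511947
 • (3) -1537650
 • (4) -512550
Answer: 4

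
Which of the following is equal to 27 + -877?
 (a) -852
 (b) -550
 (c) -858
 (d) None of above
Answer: d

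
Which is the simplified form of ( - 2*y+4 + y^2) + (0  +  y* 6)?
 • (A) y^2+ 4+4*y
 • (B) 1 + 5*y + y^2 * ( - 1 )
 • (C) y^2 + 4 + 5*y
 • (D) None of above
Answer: A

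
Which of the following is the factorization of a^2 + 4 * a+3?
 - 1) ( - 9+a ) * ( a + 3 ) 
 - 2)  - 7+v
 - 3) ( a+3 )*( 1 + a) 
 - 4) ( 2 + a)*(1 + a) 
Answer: 3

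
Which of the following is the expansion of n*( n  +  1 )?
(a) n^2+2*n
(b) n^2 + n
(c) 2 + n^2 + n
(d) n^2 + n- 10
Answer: b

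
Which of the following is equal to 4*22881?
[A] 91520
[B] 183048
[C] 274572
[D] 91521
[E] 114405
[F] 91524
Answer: F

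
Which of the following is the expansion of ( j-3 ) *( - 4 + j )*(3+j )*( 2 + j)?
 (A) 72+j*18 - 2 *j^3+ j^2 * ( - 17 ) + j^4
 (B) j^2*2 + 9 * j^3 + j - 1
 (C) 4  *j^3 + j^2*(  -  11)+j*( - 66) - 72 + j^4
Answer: A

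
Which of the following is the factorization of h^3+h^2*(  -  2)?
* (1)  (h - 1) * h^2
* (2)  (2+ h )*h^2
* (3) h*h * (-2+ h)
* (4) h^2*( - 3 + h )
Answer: 3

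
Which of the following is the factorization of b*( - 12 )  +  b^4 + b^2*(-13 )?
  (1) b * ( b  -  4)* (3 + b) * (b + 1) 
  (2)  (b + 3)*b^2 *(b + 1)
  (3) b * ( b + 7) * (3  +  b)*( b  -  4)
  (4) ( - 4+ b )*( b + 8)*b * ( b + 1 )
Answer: 1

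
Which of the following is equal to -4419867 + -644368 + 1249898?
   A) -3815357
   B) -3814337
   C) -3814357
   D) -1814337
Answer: B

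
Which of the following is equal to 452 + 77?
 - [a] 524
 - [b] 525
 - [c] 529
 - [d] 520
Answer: c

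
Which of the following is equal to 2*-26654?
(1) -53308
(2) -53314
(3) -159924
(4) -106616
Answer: 1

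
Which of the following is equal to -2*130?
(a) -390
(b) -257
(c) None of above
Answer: c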